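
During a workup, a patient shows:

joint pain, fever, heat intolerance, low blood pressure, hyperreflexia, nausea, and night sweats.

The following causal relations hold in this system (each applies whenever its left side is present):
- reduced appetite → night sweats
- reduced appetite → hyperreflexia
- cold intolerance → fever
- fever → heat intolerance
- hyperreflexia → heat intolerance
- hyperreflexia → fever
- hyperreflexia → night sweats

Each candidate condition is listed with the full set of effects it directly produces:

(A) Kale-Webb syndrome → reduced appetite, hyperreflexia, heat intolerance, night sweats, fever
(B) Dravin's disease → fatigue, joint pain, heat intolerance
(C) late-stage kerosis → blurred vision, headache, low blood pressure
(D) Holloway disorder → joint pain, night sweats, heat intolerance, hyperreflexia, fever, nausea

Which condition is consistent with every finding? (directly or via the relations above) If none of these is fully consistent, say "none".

Checking each candidate against the observations:
(A) Kale-Webb syndrome — does not account for joint pain, low blood pressure, nausea
(B) Dravin's disease — joint pain +; fever -; heat intolerance +; low blood pressure -; hyperreflexia -; nausea -; night sweats -
(C) late-stage kerosis — joint pain -; fever -; heat intolerance -; low blood pressure +; hyperreflexia -; nausea -; night sweats -
(D) Holloway disorder — joint pain +; fever +; heat intolerance +; low blood pressure -; hyperreflexia +; nausea +; night sweats +
No candidate is consistent with all observations.

none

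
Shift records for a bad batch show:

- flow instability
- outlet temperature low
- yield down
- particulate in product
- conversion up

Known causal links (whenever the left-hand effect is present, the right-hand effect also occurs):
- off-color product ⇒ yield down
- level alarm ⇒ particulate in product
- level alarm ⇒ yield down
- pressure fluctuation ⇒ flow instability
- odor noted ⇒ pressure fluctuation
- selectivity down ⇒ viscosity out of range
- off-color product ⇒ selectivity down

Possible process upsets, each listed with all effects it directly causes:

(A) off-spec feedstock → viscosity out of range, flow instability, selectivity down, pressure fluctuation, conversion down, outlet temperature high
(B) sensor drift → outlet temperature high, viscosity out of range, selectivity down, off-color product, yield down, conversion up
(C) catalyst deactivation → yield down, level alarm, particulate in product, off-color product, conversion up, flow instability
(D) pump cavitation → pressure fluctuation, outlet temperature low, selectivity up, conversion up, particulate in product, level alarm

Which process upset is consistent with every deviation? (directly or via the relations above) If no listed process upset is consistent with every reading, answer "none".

D

Checking each candidate against the observations:
(A) off-spec feedstock — fails on outlet temperature low, yield down, particulate in product, conversion up (predicts outlet temperature high, not outlet temperature low; predicts conversion down, not conversion up)
(B) sensor drift — fails on flow instability, outlet temperature low, particulate in product (predicts outlet temperature high, not outlet temperature low)
(C) catalyst deactivation — does not account for outlet temperature low
(D) pump cavitation — flow instability yes (by pressure fluctuation → flow instability); outlet temperature low yes; yield down yes (by level alarm → yield down); particulate in product yes; conversion up yes
(D) is the only candidate with no mismatches.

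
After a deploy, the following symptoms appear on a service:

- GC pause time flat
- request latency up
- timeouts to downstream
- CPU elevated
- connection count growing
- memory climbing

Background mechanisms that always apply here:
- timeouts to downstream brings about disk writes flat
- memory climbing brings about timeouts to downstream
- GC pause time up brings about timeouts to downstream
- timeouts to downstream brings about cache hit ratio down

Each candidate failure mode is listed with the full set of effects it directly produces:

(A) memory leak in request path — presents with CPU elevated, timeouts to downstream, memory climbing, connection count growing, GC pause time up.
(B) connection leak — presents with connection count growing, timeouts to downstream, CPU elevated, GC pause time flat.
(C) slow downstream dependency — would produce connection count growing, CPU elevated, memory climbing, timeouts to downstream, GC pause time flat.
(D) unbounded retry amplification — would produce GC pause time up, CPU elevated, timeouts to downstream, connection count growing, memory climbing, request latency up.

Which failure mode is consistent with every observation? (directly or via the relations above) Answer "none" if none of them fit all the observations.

Testing each hypothesis:
(A) memory leak in request path — fails on GC pause time flat, request latency up (predicts GC pause time up, not GC pause time flat)
(B) connection leak — does not account for request latency up, memory climbing
(C) slow downstream dependency — GC pause time flat ✓; request latency up ✗; timeouts to downstream ✓; CPU elevated ✓; connection count growing ✓; memory climbing ✓
(D) unbounded retry amplification — GC pause time flat ✗; request latency up ✓; timeouts to downstream ✓; CPU elevated ✓; connection count growing ✓; memory climbing ✓
No candidate is consistent with all observations.

none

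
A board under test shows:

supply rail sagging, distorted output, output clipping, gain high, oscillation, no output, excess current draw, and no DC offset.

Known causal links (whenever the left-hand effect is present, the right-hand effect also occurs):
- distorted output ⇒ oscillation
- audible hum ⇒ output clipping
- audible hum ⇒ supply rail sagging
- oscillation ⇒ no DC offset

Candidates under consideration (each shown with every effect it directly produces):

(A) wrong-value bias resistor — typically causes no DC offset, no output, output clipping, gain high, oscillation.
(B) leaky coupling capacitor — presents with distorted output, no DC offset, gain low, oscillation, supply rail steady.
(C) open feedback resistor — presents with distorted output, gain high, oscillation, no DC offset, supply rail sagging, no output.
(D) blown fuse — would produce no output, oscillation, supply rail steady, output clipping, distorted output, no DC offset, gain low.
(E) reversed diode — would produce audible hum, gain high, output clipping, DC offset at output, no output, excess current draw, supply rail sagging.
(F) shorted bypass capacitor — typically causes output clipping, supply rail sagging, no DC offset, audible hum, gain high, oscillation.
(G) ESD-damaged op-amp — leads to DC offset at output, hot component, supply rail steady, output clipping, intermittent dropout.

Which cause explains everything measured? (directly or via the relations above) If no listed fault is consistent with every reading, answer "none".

Checking each candidate against the observations:
(A) wrong-value bias resistor — supply rail sagging ✗; distorted output ✗; output clipping ✓; gain high ✓; oscillation ✓; no output ✓; excess current draw ✗; no DC offset ✓
(B) leaky coupling capacitor — supply rail sagging ✗; distorted output ✓; output clipping ✗; gain high ✗; oscillation ✓; no output ✗; excess current draw ✗; no DC offset ✓
(C) open feedback resistor — supply rail sagging ✓; distorted output ✓; output clipping ✗; gain high ✓; oscillation ✓; no output ✓; excess current draw ✗; no DC offset ✓
(D) blown fuse — supply rail sagging ✗; distorted output ✓; output clipping ✓; gain high ✗; oscillation ✓; no output ✓; excess current draw ✗; no DC offset ✓
(E) reversed diode — fails on distorted output, oscillation, no DC offset (predicts DC offset at output, not no DC offset)
(F) shorted bypass capacitor — does not account for distorted output, no output, excess current draw
(G) ESD-damaged op-amp — fails on supply rail sagging, distorted output, gain high, oscillation, no output, excess current draw, no DC offset (predicts supply rail steady, not supply rail sagging; predicts DC offset at output, not no DC offset)
Every candidate fails on at least one observation.

none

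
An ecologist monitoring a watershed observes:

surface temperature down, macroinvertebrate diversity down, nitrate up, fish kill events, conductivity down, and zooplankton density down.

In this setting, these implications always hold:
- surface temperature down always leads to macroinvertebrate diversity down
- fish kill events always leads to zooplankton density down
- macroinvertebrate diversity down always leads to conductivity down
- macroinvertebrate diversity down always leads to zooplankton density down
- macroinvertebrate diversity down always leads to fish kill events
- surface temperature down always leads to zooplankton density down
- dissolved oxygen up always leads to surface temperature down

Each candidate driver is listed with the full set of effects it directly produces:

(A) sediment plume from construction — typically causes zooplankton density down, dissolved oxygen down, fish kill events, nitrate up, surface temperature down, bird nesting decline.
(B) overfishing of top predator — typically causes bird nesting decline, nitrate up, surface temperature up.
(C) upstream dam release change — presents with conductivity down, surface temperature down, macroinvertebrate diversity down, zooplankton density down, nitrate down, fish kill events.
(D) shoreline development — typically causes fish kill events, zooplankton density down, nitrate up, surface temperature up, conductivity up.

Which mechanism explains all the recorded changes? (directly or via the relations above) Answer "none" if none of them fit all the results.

A

Checking each candidate against the observations:
(A) sediment plume from construction — surface temperature down yes; macroinvertebrate diversity down yes (through surface temperature down → macroinvertebrate diversity down); nitrate up yes; fish kill events yes; conductivity down yes (through surface temperature down → macroinvertebrate diversity down → conductivity down); zooplankton density down yes
(B) overfishing of top predator — surface temperature down NO; macroinvertebrate diversity down NO; nitrate up yes; fish kill events NO; conductivity down NO; zooplankton density down NO
(C) upstream dam release change — surface temperature down yes; macroinvertebrate diversity down yes; nitrate up NO; fish kill events yes; conductivity down yes; zooplankton density down yes
(D) shoreline development — fails on surface temperature down, macroinvertebrate diversity down, conductivity down (predicts surface temperature up, not surface temperature down; predicts conductivity up, not conductivity down)
Only (A) is consistent with every observation.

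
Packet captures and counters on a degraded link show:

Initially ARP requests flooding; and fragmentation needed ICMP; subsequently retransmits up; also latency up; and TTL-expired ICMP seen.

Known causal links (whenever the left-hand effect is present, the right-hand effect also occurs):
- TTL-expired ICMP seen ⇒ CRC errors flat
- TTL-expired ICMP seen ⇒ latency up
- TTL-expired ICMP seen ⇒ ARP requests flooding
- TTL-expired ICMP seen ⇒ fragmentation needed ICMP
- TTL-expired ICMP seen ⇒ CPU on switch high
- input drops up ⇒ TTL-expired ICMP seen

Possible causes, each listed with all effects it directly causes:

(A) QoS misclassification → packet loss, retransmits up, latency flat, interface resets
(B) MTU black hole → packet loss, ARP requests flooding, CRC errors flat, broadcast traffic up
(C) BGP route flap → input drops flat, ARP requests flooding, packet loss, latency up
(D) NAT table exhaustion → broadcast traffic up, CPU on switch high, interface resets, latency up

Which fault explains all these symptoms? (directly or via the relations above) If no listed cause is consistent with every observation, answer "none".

Checking each candidate against the observations:
(A) QoS misclassification — fails on ARP requests flooding, fragmentation needed ICMP, latency up, TTL-expired ICMP seen (predicts latency flat, not latency up)
(B) MTU black hole — ARP requests flooding match; fragmentation needed ICMP miss; retransmits up miss; latency up miss; TTL-expired ICMP seen miss
(C) BGP route flap — does not account for fragmentation needed ICMP, retransmits up, TTL-expired ICMP seen
(D) NAT table exhaustion — does not account for ARP requests flooding, fragmentation needed ICMP, retransmits up, TTL-expired ICMP seen
Every candidate fails on at least one observation.

none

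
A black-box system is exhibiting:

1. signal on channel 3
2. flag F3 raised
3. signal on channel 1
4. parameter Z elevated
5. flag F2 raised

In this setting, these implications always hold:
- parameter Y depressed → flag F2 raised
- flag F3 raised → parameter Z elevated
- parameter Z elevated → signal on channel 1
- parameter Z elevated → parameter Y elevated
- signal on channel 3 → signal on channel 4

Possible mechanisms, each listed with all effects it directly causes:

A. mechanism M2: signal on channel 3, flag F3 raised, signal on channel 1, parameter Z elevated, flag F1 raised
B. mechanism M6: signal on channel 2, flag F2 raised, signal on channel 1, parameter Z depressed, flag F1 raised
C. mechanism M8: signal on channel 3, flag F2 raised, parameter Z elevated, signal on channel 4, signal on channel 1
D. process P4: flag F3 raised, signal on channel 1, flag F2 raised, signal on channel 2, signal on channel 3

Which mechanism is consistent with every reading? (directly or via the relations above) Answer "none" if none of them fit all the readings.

Checking each candidate against the observations:
(A) mechanism M2 — signal on channel 3 match; flag F3 raised match; signal on channel 1 match; parameter Z elevated match; flag F2 raised miss
(B) mechanism M6 — signal on channel 3 miss; flag F3 raised miss; signal on channel 1 match; parameter Z elevated miss; flag F2 raised match
(C) mechanism M8 — does not account for flag F3 raised
(D) process P4 — signal on channel 3 match; flag F3 raised match; signal on channel 1 match; parameter Z elevated match (via flag F3 raised → parameter Z elevated); flag F2 raised match
(D) alone accounts for all the evidence.

D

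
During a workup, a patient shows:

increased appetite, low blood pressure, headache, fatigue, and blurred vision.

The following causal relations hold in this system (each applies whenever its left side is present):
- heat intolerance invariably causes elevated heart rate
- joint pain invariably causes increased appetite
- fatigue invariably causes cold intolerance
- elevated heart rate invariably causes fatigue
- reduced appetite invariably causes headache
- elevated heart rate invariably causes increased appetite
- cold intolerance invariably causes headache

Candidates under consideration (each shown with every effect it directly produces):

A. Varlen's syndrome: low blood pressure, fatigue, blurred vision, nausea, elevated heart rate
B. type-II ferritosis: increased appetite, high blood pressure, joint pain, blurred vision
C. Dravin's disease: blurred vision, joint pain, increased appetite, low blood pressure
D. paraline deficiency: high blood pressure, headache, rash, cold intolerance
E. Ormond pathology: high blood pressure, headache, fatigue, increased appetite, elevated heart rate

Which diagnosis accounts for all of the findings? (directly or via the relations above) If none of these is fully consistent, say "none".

A

Testing each hypothesis:
(A) Varlen's syndrome — accounts for every observation (increased appetite by elevated heart rate → increased appetite)
(B) type-II ferritosis — increased appetite +; low blood pressure -; headache -; fatigue -; blurred vision +
(C) Dravin's disease — increased appetite +; low blood pressure +; headache -; fatigue -; blurred vision +
(D) paraline deficiency — fails on increased appetite, low blood pressure, fatigue, blurred vision (predicts high blood pressure, not low blood pressure)
(E) Ormond pathology — increased appetite +; low blood pressure -; headache +; fatigue +; blurred vision -
Only (A) is consistent with every observation.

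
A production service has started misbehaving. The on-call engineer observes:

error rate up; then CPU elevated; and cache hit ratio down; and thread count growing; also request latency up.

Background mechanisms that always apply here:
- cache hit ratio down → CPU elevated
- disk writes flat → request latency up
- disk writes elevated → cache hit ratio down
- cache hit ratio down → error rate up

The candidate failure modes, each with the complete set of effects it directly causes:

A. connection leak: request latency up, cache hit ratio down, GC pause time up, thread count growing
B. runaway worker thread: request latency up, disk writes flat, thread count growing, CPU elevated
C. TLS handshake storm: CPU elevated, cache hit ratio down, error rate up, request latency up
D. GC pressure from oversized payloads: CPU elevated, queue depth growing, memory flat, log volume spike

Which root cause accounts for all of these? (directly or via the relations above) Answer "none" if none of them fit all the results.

Checking each candidate against the observations:
(A) connection leak — accounts for every observation (error rate up by cache hit ratio down → error rate up)
(B) runaway worker thread — error rate up -; CPU elevated +; cache hit ratio down -; thread count growing +; request latency up +
(C) TLS handshake storm — does not account for thread count growing
(D) GC pressure from oversized payloads — error rate up -; CPU elevated +; cache hit ratio down -; thread count growing -; request latency up -
Only (A) is consistent with every observation.

A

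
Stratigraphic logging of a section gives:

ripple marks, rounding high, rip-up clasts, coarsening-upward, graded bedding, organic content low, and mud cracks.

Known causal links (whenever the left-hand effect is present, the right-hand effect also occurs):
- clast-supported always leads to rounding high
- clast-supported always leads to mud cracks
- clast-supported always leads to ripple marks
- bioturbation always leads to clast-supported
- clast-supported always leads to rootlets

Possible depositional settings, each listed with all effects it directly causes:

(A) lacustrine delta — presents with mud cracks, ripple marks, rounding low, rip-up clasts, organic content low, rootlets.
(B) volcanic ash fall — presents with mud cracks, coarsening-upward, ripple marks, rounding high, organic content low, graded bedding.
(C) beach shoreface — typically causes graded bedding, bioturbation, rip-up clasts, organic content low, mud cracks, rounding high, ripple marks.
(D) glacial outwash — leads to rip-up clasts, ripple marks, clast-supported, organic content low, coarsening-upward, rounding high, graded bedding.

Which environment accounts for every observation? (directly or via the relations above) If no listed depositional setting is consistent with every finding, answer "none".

D

Testing each hypothesis:
(A) lacustrine delta — fails on rounding high, coarsening-upward, graded bedding (predicts rounding low, not rounding high)
(B) volcanic ash fall — ripple marks +; rounding high +; rip-up clasts -; coarsening-upward +; graded bedding +; organic content low +; mud cracks +
(C) beach shoreface — ripple marks +; rounding high +; rip-up clasts +; coarsening-upward -; graded bedding +; organic content low +; mud cracks +
(D) glacial outwash — ripple marks +; rounding high +; rip-up clasts +; coarsening-upward +; graded bedding +; organic content low +; mud cracks + (by clast-supported → mud cracks)
(D) alone accounts for all the evidence.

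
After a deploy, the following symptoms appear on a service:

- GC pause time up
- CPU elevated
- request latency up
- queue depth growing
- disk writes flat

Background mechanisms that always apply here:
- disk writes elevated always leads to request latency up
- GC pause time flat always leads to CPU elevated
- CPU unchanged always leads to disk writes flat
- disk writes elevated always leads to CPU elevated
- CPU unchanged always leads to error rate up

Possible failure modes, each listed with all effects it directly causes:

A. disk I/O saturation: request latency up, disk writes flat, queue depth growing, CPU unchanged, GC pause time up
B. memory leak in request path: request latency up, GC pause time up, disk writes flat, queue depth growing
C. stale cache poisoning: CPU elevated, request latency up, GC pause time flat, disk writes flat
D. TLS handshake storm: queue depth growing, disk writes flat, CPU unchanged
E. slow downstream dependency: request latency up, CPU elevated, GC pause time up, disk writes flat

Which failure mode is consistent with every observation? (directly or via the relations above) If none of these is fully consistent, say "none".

For each candidate, compare predicted effects to what was observed:
(A) disk I/O saturation — fails on CPU elevated (predicts CPU unchanged, not CPU elevated)
(B) memory leak in request path — does not account for CPU elevated
(C) stale cache poisoning — fails on GC pause time up, queue depth growing (predicts GC pause time flat, not GC pause time up)
(D) TLS handshake storm — GC pause time up -; CPU elevated -; request latency up -; queue depth growing +; disk writes flat +
(E) slow downstream dependency — does not account for queue depth growing
None of the listed candidates fits everything.

none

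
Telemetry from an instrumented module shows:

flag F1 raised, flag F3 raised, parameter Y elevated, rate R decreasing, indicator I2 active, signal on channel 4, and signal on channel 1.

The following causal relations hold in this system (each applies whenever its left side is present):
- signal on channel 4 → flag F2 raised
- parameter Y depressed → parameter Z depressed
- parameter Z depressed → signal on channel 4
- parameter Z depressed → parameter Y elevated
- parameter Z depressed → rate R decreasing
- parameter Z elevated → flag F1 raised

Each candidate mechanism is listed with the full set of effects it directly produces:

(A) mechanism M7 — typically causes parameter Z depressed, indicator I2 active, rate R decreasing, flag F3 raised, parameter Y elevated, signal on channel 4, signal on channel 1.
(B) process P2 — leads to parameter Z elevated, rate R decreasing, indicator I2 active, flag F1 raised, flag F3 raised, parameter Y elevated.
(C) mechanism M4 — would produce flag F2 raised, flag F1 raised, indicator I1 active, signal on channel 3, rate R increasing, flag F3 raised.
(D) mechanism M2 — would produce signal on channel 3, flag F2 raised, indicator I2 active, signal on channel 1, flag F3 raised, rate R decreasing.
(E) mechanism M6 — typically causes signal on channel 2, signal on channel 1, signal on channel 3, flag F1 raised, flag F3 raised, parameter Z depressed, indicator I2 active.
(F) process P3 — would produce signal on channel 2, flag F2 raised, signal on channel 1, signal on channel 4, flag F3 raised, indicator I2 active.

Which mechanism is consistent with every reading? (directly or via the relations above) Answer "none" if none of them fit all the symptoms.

E

Testing each hypothesis:
(A) mechanism M7 — flag F1 raised miss; flag F3 raised match; parameter Y elevated match; rate R decreasing match; indicator I2 active match; signal on channel 4 match; signal on channel 1 match
(B) process P2 — does not account for signal on channel 4, signal on channel 1
(C) mechanism M4 — flag F1 raised match; flag F3 raised match; parameter Y elevated miss; rate R decreasing miss; indicator I2 active miss; signal on channel 4 miss; signal on channel 1 miss
(D) mechanism M2 — flag F1 raised miss; flag F3 raised match; parameter Y elevated miss; rate R decreasing match; indicator I2 active match; signal on channel 4 miss; signal on channel 1 match
(E) mechanism M6 — accounts for every observation (parameter Y elevated by parameter Z depressed → parameter Y elevated)
(F) process P3 — does not account for flag F1 raised, parameter Y elevated, rate R decreasing
(E) alone accounts for all the evidence.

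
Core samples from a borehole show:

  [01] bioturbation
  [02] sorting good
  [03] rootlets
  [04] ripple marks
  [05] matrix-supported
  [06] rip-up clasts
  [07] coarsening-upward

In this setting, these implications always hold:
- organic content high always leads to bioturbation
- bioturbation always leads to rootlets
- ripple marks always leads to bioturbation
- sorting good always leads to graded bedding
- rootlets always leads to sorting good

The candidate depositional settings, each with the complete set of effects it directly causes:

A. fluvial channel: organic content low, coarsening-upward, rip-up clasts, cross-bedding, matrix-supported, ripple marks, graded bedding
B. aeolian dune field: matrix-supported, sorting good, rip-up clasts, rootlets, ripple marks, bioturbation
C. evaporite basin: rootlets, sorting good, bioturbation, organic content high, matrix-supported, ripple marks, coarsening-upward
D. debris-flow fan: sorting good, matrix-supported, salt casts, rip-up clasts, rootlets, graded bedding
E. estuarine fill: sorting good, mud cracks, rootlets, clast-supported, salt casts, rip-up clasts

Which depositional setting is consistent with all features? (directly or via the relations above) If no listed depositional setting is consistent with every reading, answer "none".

A

Checking each candidate against the observations:
(A) fluvial channel — accounts for every observation (bioturbation via ripple marks → bioturbation)
(B) aeolian dune field — bioturbation ✓; sorting good ✓; rootlets ✓; ripple marks ✓; matrix-supported ✓; rip-up clasts ✓; coarsening-upward ✗
(C) evaporite basin — does not account for rip-up clasts
(D) debris-flow fan — bioturbation ✗; sorting good ✓; rootlets ✓; ripple marks ✗; matrix-supported ✓; rip-up clasts ✓; coarsening-upward ✗
(E) estuarine fill — fails on bioturbation, ripple marks, matrix-supported, coarsening-upward (predicts clast-supported, not matrix-supported)
(A) is the only candidate with no mismatches.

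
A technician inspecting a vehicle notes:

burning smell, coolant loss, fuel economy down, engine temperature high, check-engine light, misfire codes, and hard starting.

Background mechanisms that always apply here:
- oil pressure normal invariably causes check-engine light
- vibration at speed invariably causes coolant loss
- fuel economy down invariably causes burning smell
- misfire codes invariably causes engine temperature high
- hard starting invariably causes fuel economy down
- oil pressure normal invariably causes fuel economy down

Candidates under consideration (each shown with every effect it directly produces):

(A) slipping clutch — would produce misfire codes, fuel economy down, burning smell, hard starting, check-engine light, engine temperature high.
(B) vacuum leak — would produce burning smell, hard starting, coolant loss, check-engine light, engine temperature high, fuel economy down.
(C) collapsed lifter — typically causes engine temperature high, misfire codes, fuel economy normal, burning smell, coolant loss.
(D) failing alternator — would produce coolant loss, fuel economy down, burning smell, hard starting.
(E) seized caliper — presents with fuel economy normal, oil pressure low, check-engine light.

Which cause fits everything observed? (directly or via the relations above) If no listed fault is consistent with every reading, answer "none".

none

For each candidate, compare predicted effects to what was observed:
(A) slipping clutch — burning smell +; coolant loss -; fuel economy down +; engine temperature high +; check-engine light +; misfire codes +; hard starting +
(B) vacuum leak — burning smell +; coolant loss +; fuel economy down +; engine temperature high +; check-engine light +; misfire codes -; hard starting +
(C) collapsed lifter — fails on fuel economy down, check-engine light, hard starting (predicts fuel economy normal, not fuel economy down)
(D) failing alternator — burning smell +; coolant loss +; fuel economy down +; engine temperature high -; check-engine light -; misfire codes -; hard starting +
(E) seized caliper — burning smell -; coolant loss -; fuel economy down -; engine temperature high -; check-engine light +; misfire codes -; hard starting -
No candidate is consistent with all observations.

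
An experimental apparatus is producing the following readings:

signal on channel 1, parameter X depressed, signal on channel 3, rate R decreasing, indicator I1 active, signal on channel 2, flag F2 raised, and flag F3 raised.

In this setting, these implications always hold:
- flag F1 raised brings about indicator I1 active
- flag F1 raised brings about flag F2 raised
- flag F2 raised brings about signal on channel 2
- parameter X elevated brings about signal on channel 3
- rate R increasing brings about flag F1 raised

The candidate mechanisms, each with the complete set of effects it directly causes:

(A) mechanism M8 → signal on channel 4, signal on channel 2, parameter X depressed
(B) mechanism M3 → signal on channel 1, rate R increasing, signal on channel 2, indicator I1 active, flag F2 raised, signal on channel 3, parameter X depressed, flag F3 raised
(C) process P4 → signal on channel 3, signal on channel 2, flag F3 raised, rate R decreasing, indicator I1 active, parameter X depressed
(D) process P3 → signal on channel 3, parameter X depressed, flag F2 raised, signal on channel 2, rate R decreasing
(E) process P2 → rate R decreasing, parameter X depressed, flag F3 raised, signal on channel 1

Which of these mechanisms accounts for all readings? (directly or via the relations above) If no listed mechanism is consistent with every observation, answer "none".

Checking each candidate against the observations:
(A) mechanism M8 — signal on channel 1 miss; parameter X depressed match; signal on channel 3 miss; rate R decreasing miss; indicator I1 active miss; signal on channel 2 match; flag F2 raised miss; flag F3 raised miss
(B) mechanism M3 — signal on channel 1 match; parameter X depressed match; signal on channel 3 match; rate R decreasing miss; indicator I1 active match; signal on channel 2 match; flag F2 raised match; flag F3 raised match
(C) process P4 — does not account for signal on channel 1, flag F2 raised
(D) process P3 — does not account for signal on channel 1, indicator I1 active, flag F3 raised
(E) process P2 — signal on channel 1 match; parameter X depressed match; signal on channel 3 miss; rate R decreasing match; indicator I1 active miss; signal on channel 2 miss; flag F2 raised miss; flag F3 raised match
None of the listed candidates fits everything.

none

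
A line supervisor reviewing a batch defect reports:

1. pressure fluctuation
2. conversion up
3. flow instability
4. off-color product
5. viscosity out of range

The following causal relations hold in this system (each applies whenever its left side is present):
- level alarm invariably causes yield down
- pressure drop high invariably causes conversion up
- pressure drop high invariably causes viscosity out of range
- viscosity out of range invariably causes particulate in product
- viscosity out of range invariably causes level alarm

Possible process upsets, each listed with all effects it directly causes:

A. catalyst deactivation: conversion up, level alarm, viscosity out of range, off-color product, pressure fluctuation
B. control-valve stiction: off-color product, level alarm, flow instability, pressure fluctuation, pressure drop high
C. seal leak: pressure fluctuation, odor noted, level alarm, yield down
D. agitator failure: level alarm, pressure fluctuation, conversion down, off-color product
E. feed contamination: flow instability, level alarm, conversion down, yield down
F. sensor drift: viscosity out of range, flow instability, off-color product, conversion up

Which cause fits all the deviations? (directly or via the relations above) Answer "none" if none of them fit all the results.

B

Checking each candidate against the observations:
(A) catalyst deactivation — does not account for flow instability
(B) control-valve stiction — accounts for every observation (conversion up by pressure drop high → conversion up)
(C) seal leak — pressure fluctuation +; conversion up -; flow instability -; off-color product -; viscosity out of range -
(D) agitator failure — fails on conversion up, flow instability, viscosity out of range (predicts conversion down, not conversion up)
(E) feed contamination — pressure fluctuation -; conversion up -; flow instability +; off-color product -; viscosity out of range -
(F) sensor drift — does not account for pressure fluctuation
Only (B) is consistent with every observation.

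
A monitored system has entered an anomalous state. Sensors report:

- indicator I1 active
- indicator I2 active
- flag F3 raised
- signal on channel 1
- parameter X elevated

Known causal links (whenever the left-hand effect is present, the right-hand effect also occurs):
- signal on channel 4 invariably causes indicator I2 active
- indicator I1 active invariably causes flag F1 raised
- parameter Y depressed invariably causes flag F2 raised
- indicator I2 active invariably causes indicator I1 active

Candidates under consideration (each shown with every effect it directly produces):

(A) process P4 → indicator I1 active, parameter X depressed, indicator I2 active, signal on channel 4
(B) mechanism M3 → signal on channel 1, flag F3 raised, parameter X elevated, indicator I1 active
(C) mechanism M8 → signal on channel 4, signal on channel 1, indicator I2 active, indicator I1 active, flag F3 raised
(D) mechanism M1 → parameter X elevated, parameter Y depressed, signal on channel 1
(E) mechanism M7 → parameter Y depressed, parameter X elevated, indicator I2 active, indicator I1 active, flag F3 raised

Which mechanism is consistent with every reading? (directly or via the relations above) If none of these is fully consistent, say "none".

Checking each candidate against the observations:
(A) process P4 — indicator I1 active yes; indicator I2 active yes; flag F3 raised NO; signal on channel 1 NO; parameter X elevated NO
(B) mechanism M3 — does not account for indicator I2 active
(C) mechanism M8 — indicator I1 active yes; indicator I2 active yes; flag F3 raised yes; signal on channel 1 yes; parameter X elevated NO
(D) mechanism M1 — indicator I1 active NO; indicator I2 active NO; flag F3 raised NO; signal on channel 1 yes; parameter X elevated yes
(E) mechanism M7 — indicator I1 active yes; indicator I2 active yes; flag F3 raised yes; signal on channel 1 NO; parameter X elevated yes
Every candidate fails on at least one observation.

none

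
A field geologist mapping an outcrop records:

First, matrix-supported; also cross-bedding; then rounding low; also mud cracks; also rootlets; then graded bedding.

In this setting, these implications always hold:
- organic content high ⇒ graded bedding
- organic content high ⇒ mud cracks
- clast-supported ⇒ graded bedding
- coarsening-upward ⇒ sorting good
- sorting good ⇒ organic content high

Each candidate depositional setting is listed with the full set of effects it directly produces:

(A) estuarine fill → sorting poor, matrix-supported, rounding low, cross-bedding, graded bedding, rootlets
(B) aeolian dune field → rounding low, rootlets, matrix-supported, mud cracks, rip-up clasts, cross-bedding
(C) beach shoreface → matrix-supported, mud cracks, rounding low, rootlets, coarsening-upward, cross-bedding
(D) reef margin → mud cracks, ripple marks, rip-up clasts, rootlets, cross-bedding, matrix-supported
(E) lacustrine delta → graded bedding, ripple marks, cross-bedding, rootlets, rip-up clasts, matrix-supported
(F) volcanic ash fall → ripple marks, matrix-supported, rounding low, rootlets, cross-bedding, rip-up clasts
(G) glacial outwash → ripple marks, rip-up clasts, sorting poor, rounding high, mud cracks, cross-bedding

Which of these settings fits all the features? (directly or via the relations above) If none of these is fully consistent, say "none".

C

For each candidate, compare predicted effects to what was observed:
(A) estuarine fill — does not account for mud cracks
(B) aeolian dune field — matrix-supported +; cross-bedding +; rounding low +; mud cracks +; rootlets +; graded bedding -
(C) beach shoreface — matrix-supported +; cross-bedding +; rounding low +; mud cracks +; rootlets +; graded bedding + (via coarsening-upward → sorting good → organic content high → graded bedding)
(D) reef margin — does not account for rounding low, graded bedding
(E) lacustrine delta — matrix-supported +; cross-bedding +; rounding low -; mud cracks -; rootlets +; graded bedding +
(F) volcanic ash fall — matrix-supported +; cross-bedding +; rounding low +; mud cracks -; rootlets +; graded bedding -
(G) glacial outwash — matrix-supported -; cross-bedding +; rounding low -; mud cracks +; rootlets -; graded bedding -
(C) alone accounts for all the evidence.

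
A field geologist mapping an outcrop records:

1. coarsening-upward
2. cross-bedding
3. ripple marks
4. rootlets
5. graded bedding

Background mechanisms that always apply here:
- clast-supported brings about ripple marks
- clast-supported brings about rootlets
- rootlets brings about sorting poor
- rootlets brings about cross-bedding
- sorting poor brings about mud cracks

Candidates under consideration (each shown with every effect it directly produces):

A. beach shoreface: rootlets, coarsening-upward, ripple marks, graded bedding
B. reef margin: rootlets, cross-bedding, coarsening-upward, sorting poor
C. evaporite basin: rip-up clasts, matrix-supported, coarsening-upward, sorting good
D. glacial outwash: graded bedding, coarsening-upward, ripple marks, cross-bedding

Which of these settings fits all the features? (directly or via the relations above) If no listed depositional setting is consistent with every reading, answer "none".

Checking each candidate against the observations:
(A) beach shoreface — accounts for every observation (cross-bedding by rootlets → cross-bedding)
(B) reef margin — coarsening-upward +; cross-bedding +; ripple marks -; rootlets +; graded bedding -
(C) evaporite basin — coarsening-upward +; cross-bedding -; ripple marks -; rootlets -; graded bedding -
(D) glacial outwash — does not account for rootlets
(A) alone accounts for all the evidence.

A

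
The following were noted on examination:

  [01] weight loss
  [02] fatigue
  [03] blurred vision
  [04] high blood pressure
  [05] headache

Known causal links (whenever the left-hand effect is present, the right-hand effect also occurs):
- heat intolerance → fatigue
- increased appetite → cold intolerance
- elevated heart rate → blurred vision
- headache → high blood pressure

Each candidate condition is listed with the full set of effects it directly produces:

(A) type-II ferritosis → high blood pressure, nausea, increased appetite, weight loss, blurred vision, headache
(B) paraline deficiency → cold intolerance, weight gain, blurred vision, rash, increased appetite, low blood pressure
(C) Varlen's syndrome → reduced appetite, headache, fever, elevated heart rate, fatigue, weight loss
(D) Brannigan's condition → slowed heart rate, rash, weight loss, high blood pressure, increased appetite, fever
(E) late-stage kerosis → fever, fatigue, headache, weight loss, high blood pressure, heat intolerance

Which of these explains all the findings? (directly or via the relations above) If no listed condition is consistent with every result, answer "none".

For each candidate, compare predicted effects to what was observed:
(A) type-II ferritosis — weight loss yes; fatigue NO; blurred vision yes; high blood pressure yes; headache yes
(B) paraline deficiency — fails on weight loss, fatigue, high blood pressure, headache (predicts weight gain, not weight loss; predicts low blood pressure, not high blood pressure)
(C) Varlen's syndrome — weight loss yes; fatigue yes; blurred vision yes (via elevated heart rate → blurred vision); high blood pressure yes (via headache → high blood pressure); headache yes
(D) Brannigan's condition — does not account for fatigue, blurred vision, headache
(E) late-stage kerosis — does not account for blurred vision
Only (C) is consistent with every observation.

C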